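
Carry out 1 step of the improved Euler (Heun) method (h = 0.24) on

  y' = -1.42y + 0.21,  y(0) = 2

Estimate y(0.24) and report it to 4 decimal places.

Heun: k1 = f(s_n, y_n); k2 = f(s_n + h, y_n + h·k1); y_{n+1} = y_n + (h/2)·(k1 + k2).
s=0.000000, y=2.000000:
  k1 = f(0.000000, 2.000000) = -2.630000
  k2 = f(0.240000, 1.368800) = -1.733696
  y ← 2.000000 + (0.24/2)·(-2.630000 + (-1.733696)) = 1.476356
y(0.24) ≈ 1.4764

1.4764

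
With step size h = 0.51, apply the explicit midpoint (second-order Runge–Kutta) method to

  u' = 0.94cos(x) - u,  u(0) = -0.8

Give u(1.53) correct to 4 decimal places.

0.1647

Midpoint: k1 = f(x_n, u_n); k2 = f(x_n + h/2, u_n + (h/2)·k1); u_{n+1} = u_n + h·k2.
x=0.000000, u=-0.800000:
  k1 = f(0.000000, -0.800000) = 1.740000
  k2 = f(0.255000, -0.356300) = 1.265903
  u ← -0.800000 + 0.51·1.265903 = -0.154389
x=0.510000, u=-0.154389:
  k1 = f(0.510000, -0.154389) = 0.974769
  k2 = f(0.765000, 0.094177) = 0.583923
  u ← -0.154389 + 0.51·0.583923 = 0.143411
x=1.020000, u=0.143411:
  k1 = f(1.020000, 0.143411) = 0.348553
  k2 = f(1.275000, 0.232292) = 0.041719
  u ← 0.143411 + 0.51·0.041719 = 0.164688
u(1.53) ≈ 0.1647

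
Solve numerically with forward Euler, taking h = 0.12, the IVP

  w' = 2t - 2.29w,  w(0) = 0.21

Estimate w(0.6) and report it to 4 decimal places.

Euler: w_{n+1} = w_n + h·f(t_n, w_n).
t=0.000000, w=0.210000: f=-0.480900 → w ← 0.210000 + 0.12·(-0.480900) = 0.152292
t=0.120000, w=0.152292: f=-0.108749 → w ← 0.152292 + 0.12·(-0.108749) = 0.139242
t=0.240000, w=0.139242: f=0.161135 → w ← 0.139242 + 0.12·0.161135 = 0.158578
t=0.360000, w=0.158578: f=0.356855 → w ← 0.158578 + 0.12·0.356855 = 0.201401
t=0.480000, w=0.201401: f=0.498792 → w ← 0.201401 + 0.12·0.498792 = 0.261256
w(0.6) ≈ 0.2613

0.2613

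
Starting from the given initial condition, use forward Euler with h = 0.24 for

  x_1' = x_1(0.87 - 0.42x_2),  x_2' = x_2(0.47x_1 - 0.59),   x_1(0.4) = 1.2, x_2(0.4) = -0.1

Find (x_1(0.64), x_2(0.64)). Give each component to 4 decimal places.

Euler on (x_1,x_2): x_1_{n+1} = x_1_n + h·x_1', x_2_{n+1} = x_2_n + h·x_2'.
0.400000: (1.200000, -0.100000); f=(1.094400, 0.002600) → (1.462656, -0.099376)
(x_1(0.64), x_2(0.64)) ≈ (1.4627, -0.0994)

1.4627, -0.0994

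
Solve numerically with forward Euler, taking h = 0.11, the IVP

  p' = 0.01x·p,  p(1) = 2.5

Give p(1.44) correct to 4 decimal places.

2.5128

Euler: p_{n+1} = p_n + h·f(x_n, p_n).
x=1.000000, p=2.500000: f=0.025000 → p ← 2.500000 + 0.11·0.025000 = 2.502750
x=1.110000, p=2.502750: f=0.027781 → p ← 2.502750 + 0.11·0.027781 = 2.505806
x=1.220000, p=2.505806: f=0.030571 → p ← 2.505806 + 0.11·0.030571 = 2.509169
x=1.330000, p=2.509169: f=0.033372 → p ← 2.509169 + 0.11·0.033372 = 2.512840
p(1.44) ≈ 2.5128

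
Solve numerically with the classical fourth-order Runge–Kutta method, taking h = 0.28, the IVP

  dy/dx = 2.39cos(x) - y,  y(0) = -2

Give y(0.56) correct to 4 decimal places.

RK4: k1 = f(x_n, y_n); k2 = f(x_n + h/2, y_n + (h/2)·k1); k3 = f(x_n + h/2, y_n + (h/2)·k2); k4 = f(x_n + h, y_n + h·k3); y_{n+1} = y_n + (h/6)·(k1 + 2k2 + 2k3 + k4).
x=0.000000, y=-2.000000:
  k1 = f(0.000000, -2.000000) = 4.390000
  k2 = f(0.140000, -1.385400) = 3.752016
  k3 = f(0.140000, -1.474718) = 3.841334
  k4 = f(0.280000, -0.924426) = 3.221349
  y ← -2.000000 + (0.28/6)·(k1 + 2k2 + 2k3 + k4) = -0.936091
x=0.280000, y=-0.936091:
  k1 = f(0.280000, -0.936091) = 3.233014
  k2 = f(0.420000, -0.483469) = 2.665752
  k3 = f(0.420000, -0.562886) = 2.745168
  k4 = f(0.560000, -0.167444) = 2.192384
  y ← -0.936091 + (0.28/6)·(k1 + 2k2 + 2k3 + k4) = -0.177887
y(0.56) ≈ -0.1779

-0.1779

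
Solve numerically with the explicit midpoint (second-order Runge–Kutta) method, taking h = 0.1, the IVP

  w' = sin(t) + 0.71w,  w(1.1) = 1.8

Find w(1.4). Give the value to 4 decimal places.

Midpoint: k1 = f(t_n, w_n); k2 = f(t_n + h/2, w_n + (h/2)·k1); w_{n+1} = w_n + h·k2.
t=1.100000, w=1.800000:
  k1 = f(1.100000, 1.800000) = 2.169207
  k2 = f(1.150000, 1.908460) = 2.267771
  w ← 1.800000 + 0.1·2.267771 = 2.026777
t=1.200000, w=2.026777:
  k1 = f(1.200000, 2.026777) = 2.371051
  k2 = f(1.250000, 2.145330) = 2.472169
  w ← 2.026777 + 0.1·2.472169 = 2.273994
t=1.300000, w=2.273994:
  k1 = f(1.300000, 2.273994) = 2.578094
  k2 = f(1.350000, 2.402899) = 2.681781
  w ← 2.273994 + 0.1·2.681781 = 2.542172
w(1.4) ≈ 2.5422

2.5422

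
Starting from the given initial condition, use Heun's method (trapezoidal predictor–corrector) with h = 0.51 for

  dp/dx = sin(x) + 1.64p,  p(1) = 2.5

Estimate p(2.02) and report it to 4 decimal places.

14.0635

Heun: k1 = f(x_n, p_n); k2 = f(x_n + h, p_n + h·k1); p_{n+1} = p_n + (h/2)·(k1 + k2).
x=1.000000, p=2.500000:
  k1 = f(1.000000, 2.500000) = 4.941471
  k2 = f(1.510000, 5.020150) = 9.231199
  p ← 2.500000 + (0.51/2)·(4.941471 + 9.231199) = 6.114031
x=1.510000, p=6.114031:
  k1 = f(1.510000, 6.114031) = 11.025163
  k2 = f(2.020000, 11.736864) = 20.149250
  p ← 6.114031 + (0.51/2)·(11.025163 + 20.149250) = 14.063506
p(2.02) ≈ 14.0635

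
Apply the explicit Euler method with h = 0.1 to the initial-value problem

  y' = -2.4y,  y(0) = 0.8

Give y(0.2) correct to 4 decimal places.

Euler: y_{n+1} = y_n + h·f(x_n, y_n).
x=0.000000, y=0.800000: f=-1.920000 → y ← 0.800000 + 0.1·(-1.920000) = 0.608000
x=0.100000, y=0.608000: f=-1.459200 → y ← 0.608000 + 0.1·(-1.459200) = 0.462080
y(0.2) ≈ 0.4621

0.4621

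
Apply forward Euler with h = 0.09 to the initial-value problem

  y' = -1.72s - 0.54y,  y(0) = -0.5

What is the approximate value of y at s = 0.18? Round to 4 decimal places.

-0.4665

Euler: y_{n+1} = y_n + h·f(s_n, y_n).
s=0.000000, y=-0.500000: f=0.270000 → y ← -0.500000 + 0.09·0.270000 = -0.475700
s=0.090000, y=-0.475700: f=0.102078 → y ← -0.475700 + 0.09·0.102078 = -0.466513
y(0.18) ≈ -0.4665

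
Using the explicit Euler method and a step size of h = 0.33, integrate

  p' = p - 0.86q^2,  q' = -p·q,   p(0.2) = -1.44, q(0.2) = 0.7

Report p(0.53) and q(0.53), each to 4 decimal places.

-2.0543, 1.0326

Euler on (p,q): p_{n+1} = p_n + h·p', q_{n+1} = q_n + h·q'.
0.200000: (-1.440000, 0.700000); f=(-1.861400, 1.008000) → (-2.054262, 1.032640)
(p(0.53), q(0.53)) ≈ (-2.0543, 1.0326)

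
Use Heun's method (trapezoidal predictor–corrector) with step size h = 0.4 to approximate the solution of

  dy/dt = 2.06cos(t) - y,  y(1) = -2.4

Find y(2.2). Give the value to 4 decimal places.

-0.9942

Heun: k1 = f(t_n, y_n); k2 = f(t_n + h, y_n + h·k1); y_{n+1} = y_n + (h/2)·(k1 + k2).
t=1.000000, y=-2.400000:
  k1 = f(1.000000, -2.400000) = 3.513023
  k2 = f(1.400000, -0.994791) = 1.344923
  y ← -2.400000 + (0.4/2)·(3.513023 + 1.344923) = -1.428411
t=1.400000, y=-1.428411:
  k1 = f(1.400000, -1.428411) = 1.778543
  k2 = f(1.800000, -0.716994) = 0.248957
  y ← -1.428411 + (0.4/2)·(1.778543 + 0.248957) = -1.022911
t=1.800000, y=-1.022911:
  k1 = f(1.800000, -1.022911) = 0.554874
  k2 = f(2.200000, -0.800961) = -0.411351
  y ← -1.022911 + (0.4/2)·(0.554874 + (-0.411351)) = -0.994206
y(2.2) ≈ -0.9942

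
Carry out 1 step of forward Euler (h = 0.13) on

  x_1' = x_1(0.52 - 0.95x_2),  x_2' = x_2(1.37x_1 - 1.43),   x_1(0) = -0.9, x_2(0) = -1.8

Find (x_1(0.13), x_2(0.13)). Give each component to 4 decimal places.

-1.1609, -1.1769

Euler on (x_1,x_2): x_1_{n+1} = x_1_n + h·x_1', x_2_{n+1} = x_2_n + h·x_2'.
0.000000: (-0.900000, -1.800000); f=(-2.007000, 4.793400) → (-1.160910, -1.176858)
(x_1(0.13), x_2(0.13)) ≈ (-1.1609, -1.1769)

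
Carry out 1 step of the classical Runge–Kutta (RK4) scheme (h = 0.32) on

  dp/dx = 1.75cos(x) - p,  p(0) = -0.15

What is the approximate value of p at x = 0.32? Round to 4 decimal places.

0.3615

RK4: k1 = f(x_n, p_n); k2 = f(x_n + h/2, p_n + (h/2)·k1); k3 = f(x_n + h/2, p_n + (h/2)·k2); k4 = f(x_n + h, p_n + h·k3); p_{n+1} = p_n + (h/6)·(k1 + 2k2 + 2k3 + k4).
x=0.000000, p=-0.150000:
  k1 = f(0.000000, -0.150000) = 1.900000
  k2 = f(0.160000, 0.154000) = 1.573648
  k3 = f(0.160000, 0.101784) = 1.625864
  k4 = f(0.320000, 0.370277) = 1.290885
  p ← -0.150000 + (0.32/6)·(k1 + 2k2 + 2k3 + k4) = 0.361462
p(0.32) ≈ 0.3615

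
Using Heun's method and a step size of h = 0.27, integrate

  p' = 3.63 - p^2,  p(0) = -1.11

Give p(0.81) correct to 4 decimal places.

Heun: k1 = f(x_n, p_n); k2 = f(x_n + h, p_n + h·k1); p_{n+1} = p_n + (h/2)·(k1 + k2).
x=0.000000, p=-1.110000:
  k1 = f(0.000000, -1.110000) = 2.397900
  k2 = f(0.270000, -0.462567) = 3.416032
  p ← -1.110000 + (0.27/2)·(2.397900 + 3.416032) = -0.325119
x=0.270000, p=-0.325119:
  k1 = f(0.270000, -0.325119) = 3.524297
  k2 = f(0.540000, 0.626441) = 3.237572
  p ← -0.325119 + (0.27/2)·(3.524297 + 3.237572) = 0.587733
x=0.540000, p=0.587733:
  k1 = f(0.540000, 0.587733) = 3.284570
  k2 = f(0.810000, 1.474567) = 1.455652
  p ← 0.587733 + (0.27/2)·(3.284570 + 1.455652) = 1.227663
p(0.81) ≈ 1.2277

1.2277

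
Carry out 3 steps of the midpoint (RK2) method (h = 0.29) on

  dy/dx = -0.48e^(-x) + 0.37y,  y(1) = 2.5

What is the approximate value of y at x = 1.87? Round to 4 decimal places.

3.3236

Midpoint: k1 = f(x_n, y_n); k2 = f(x_n + h/2, y_n + (h/2)·k1); y_{n+1} = y_n + h·k2.
x=1.000000, y=2.500000:
  k1 = f(1.000000, 2.500000) = 0.748418
  k2 = f(1.145000, 2.608521) = 0.812405
  y ← 2.500000 + 0.29·0.812405 = 2.735597
x=1.290000, y=2.735597:
  k1 = f(1.290000, 2.735597) = 0.880041
  k2 = f(1.435000, 2.863203) = 0.945090
  y ← 2.735597 + 0.29·0.945090 = 3.009674
x=1.580000, y=3.009674:
  k1 = f(1.580000, 3.009674) = 1.014711
  k2 = f(1.725000, 3.156807) = 1.082495
  y ← 3.009674 + 0.29·1.082495 = 3.323597
y(1.87) ≈ 3.3236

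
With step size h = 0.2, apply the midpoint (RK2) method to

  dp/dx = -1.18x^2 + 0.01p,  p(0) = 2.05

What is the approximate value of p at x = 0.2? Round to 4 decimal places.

2.0517

Midpoint: k1 = f(x_n, p_n); k2 = f(x_n + h/2, p_n + (h/2)·k1); p_{n+1} = p_n + h·k2.
x=0.000000, p=2.050000:
  k1 = f(0.000000, 2.050000) = 0.020500
  k2 = f(0.100000, 2.052050) = 0.008721
  p ← 2.050000 + 0.2·0.008721 = 2.051744
p(0.2) ≈ 2.0517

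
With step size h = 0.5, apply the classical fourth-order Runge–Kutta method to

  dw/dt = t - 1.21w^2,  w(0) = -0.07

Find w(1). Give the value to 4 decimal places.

0.3950

RK4: k1 = f(t_n, w_n); k2 = f(t_n + h/2, w_n + (h/2)·k1); k3 = f(t_n + h/2, w_n + (h/2)·k2); k4 = f(t_n + h, w_n + h·k3); w_{n+1} = w_n + (h/6)·(k1 + 2k2 + 2k3 + k4).
t=0.000000, w=-0.070000:
  k1 = f(0.000000, -0.070000) = -0.005929
  k2 = f(0.250000, -0.071482) = 0.243817
  k3 = f(0.250000, -0.009046) = 0.249901
  k4 = f(0.500000, 0.054950) = 0.496346
  w ← -0.070000 + (0.5/6)·(k1 + 2k2 + 2k3 + k4) = 0.053154
t=0.500000, w=0.053154:
  k1 = f(0.500000, 0.053154) = 0.496581
  k2 = f(0.750000, 0.177300) = 0.711963
  k3 = f(0.750000, 0.231145) = 0.685352
  k4 = f(1.000000, 0.395830) = 0.810415
  w ← 0.053154 + (0.5/6)·(k1 + 2k2 + 2k3 + k4) = 0.394957
w(1) ≈ 0.3950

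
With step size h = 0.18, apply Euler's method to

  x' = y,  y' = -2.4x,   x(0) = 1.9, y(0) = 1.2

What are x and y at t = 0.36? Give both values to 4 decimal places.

2.1843, -0.5349

Euler on (x,y): x_{n+1} = x_n + h·x', y_{n+1} = y_n + h·y'.
0.000000: (1.900000, 1.200000); f=(1.200000, -4.560000) → (2.116000, 0.379200)
0.180000: (2.116000, 0.379200); f=(0.379200, -5.078400) → (2.184256, -0.534912)
(x(0.36), y(0.36)) ≈ (2.1843, -0.5349)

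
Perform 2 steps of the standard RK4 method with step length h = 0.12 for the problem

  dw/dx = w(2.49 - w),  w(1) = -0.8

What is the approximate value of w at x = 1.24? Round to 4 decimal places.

-1.9716

RK4: k1 = f(x_n, w_n); k2 = f(x_n + h/2, w_n + (h/2)·k1); k3 = f(x_n + h/2, w_n + (h/2)·k2); k4 = f(x_n + h, w_n + h·k3); w_{n+1} = w_n + (h/6)·(k1 + 2k2 + 2k3 + k4).
x=1.000000, w=-0.800000:
  k1 = f(1.000000, -0.800000) = -2.632000
  k2 = f(1.060000, -0.957920) = -3.302832
  k3 = f(1.060000, -0.998170) = -3.481786
  k4 = f(1.120000, -1.217814) = -4.515429
  w ← -0.800000 + (0.12/6)·(k1 + 2k2 + 2k3 + k4) = -1.214333
x=1.120000, w=-1.214333:
  k1 = f(1.120000, -1.214333) = -4.498295
  k2 = f(1.180000, -1.484231) = -5.898677
  k3 = f(1.180000, -1.568254) = -6.364373
  k4 = f(1.240000, -1.978058) = -8.838078
  w ← -1.214333 + (0.12/6)·(k1 + 2k2 + 2k3 + k4) = -1.971583
w(1.24) ≈ -1.9716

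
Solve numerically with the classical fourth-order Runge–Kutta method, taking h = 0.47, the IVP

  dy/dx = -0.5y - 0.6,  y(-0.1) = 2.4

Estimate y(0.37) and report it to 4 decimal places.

RK4: k1 = f(x_n, y_n); k2 = f(x_n + h/2, y_n + (h/2)·k1); k3 = f(x_n + h/2, y_n + (h/2)·k2); k4 = f(x_n + h, y_n + h·k3); y_{n+1} = y_n + (h/6)·(k1 + 2k2 + 2k3 + k4).
x=-0.100000, y=2.400000:
  k1 = f(-0.100000, 2.400000) = -1.800000
  k2 = f(0.135000, 1.977000) = -1.588500
  k3 = f(0.135000, 2.026702) = -1.613351
  k4 = f(0.370000, 1.641725) = -1.420862
  y ← 2.400000 + (0.47/6)·(k1 + 2k2 + 2k3 + k4) = 1.646076
y(0.37) ≈ 1.6461

1.6461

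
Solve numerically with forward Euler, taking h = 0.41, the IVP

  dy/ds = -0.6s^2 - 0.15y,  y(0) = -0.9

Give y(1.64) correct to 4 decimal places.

Euler: y_{n+1} = y_n + h·f(s_n, y_n).
s=0.000000, y=-0.900000: f=0.135000 → y ← -0.900000 + 0.41·0.135000 = -0.844650
s=0.410000, y=-0.844650: f=0.025838 → y ← -0.844650 + 0.41·0.025838 = -0.834057
s=0.820000, y=-0.834057: f=-0.278332 → y ← -0.834057 + 0.41·(-0.278332) = -0.948173
s=1.230000, y=-0.948173: f=-0.765514 → y ← -0.948173 + 0.41·(-0.765514) = -1.262033
y(1.64) ≈ -1.2620

-1.2620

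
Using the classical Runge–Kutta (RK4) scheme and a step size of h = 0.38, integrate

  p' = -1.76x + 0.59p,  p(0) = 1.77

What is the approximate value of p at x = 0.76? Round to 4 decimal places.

RK4: k1 = f(x_n, p_n); k2 = f(x_n + h/2, p_n + (h/2)·k1); k3 = f(x_n + h/2, p_n + (h/2)·k2); k4 = f(x_n + h, p_n + h·k3); p_{n+1} = p_n + (h/6)·(k1 + 2k2 + 2k3 + k4).
x=0.000000, p=1.770000:
  k1 = f(0.000000, 1.770000) = 1.044300
  k2 = f(0.190000, 1.968417) = 0.826966
  k3 = f(0.190000, 1.927124) = 0.802603
  k4 = f(0.380000, 2.074989) = 0.555444
  p ← 1.770000 + (0.38/6)·(k1 + 2k2 + 2k3 + k4) = 2.077729
x=0.380000, p=2.077729:
  k1 = f(0.380000, 2.077729) = 0.557060
  k2 = f(0.570000, 2.183571) = 0.285107
  k3 = f(0.570000, 2.131899) = 0.254621
  k4 = f(0.760000, 2.174485) = -0.054654
  p ← 2.077729 + (0.38/6)·(k1 + 2k2 + 2k3 + k4) = 2.177914
p(0.76) ≈ 2.1779

2.1779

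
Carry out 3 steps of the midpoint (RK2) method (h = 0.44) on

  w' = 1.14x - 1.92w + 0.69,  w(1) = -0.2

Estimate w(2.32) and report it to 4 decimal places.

Midpoint: k1 = f(x_n, w_n); k2 = f(x_n + h/2, w_n + (h/2)·k1); w_{n+1} = w_n + h·k2.
x=1.000000, w=-0.200000:
  k1 = f(1.000000, -0.200000) = 2.214000
  k2 = f(1.220000, 0.287080) = 1.529606
  w ← -0.200000 + 0.44·1.529606 = 0.473027
x=1.440000, w=0.473027:
  k1 = f(1.440000, 0.473027) = 1.423389
  k2 = f(1.660000, 0.786172) = 1.072949
  w ← 0.473027 + 0.44·1.072949 = 0.945124
x=1.880000, w=0.945124:
  k1 = f(1.880000, 0.945124) = 1.018561
  k2 = f(2.100000, 1.169208) = 0.839121
  w ← 0.945124 + 0.44·0.839121 = 1.314338
w(2.32) ≈ 1.3143

1.3143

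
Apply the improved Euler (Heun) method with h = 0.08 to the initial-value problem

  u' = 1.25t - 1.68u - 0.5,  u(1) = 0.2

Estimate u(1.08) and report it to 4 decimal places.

Heun: k1 = f(t_n, u_n); k2 = f(t_n + h, u_n + h·k1); u_{n+1} = u_n + (h/2)·(k1 + k2).
t=1.000000, u=0.200000:
  k1 = f(1.000000, 0.200000) = 0.414000
  k2 = f(1.080000, 0.233120) = 0.458358
  u ← 0.200000 + (0.08/2)·(0.414000 + 0.458358) = 0.234894
u(1.08) ≈ 0.2349

0.2349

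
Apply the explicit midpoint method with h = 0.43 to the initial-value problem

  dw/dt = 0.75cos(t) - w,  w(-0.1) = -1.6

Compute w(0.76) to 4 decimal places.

Midpoint: k1 = f(t_n, w_n); k2 = f(t_n + h/2, w_n + (h/2)·k1); w_{n+1} = w_n + h·k2.
t=-0.100000, w=-1.600000:
  k1 = f(-0.100000, -1.600000) = 2.346253
  k2 = f(0.115000, -1.095556) = 1.840602
  w ← -1.600000 + 0.43·1.840602 = -0.808541
t=0.330000, w=-0.808541:
  k1 = f(0.330000, -0.808541) = 1.518073
  k2 = f(0.545000, -0.482156) = 1.123501
  w ← -0.808541 + 0.43·1.123501 = -0.325436
w(0.76) ≈ -0.3254

-0.3254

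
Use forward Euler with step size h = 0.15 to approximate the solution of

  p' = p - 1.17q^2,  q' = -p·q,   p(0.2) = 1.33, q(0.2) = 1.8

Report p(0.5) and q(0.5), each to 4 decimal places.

Euler on (p,q): p_{n+1} = p_n + h·p', q_{n+1} = q_n + h·q'.
0.200000: (1.330000, 1.800000); f=(-2.460800, -2.394000) → (0.960880, 1.440900)
0.350000: (0.960880, 1.440900); f=(-1.468266, -1.384532) → (0.740640, 1.233220)
(p(0.5), q(0.5)) ≈ (0.7406, 1.2332)

0.7406, 1.2332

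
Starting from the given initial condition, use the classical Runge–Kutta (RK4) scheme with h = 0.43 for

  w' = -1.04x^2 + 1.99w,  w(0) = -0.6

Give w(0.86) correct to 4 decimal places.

-3.6674

RK4: k1 = f(x_n, w_n); k2 = f(x_n + h/2, w_n + (h/2)·k1); k3 = f(x_n + h/2, w_n + (h/2)·k2); k4 = f(x_n + h, w_n + h·k3); w_{n+1} = w_n + (h/6)·(k1 + 2k2 + 2k3 + k4).
x=0.000000, w=-0.600000:
  k1 = f(0.000000, -0.600000) = -1.194000
  k2 = f(0.215000, -0.856710) = -1.752927
  k3 = f(0.215000, -0.976879) = -1.992064
  k4 = f(0.430000, -1.456587) = -3.090905
  w ← -0.600000 + (0.43/6)·(k1 + 2k2 + 2k3 + k4) = -1.443867
x=0.430000, w=-1.443867:
  k1 = f(0.430000, -1.443867) = -3.065591
  k2 = f(0.645000, -2.102969) = -4.617574
  k3 = f(0.645000, -2.436645) = -5.281590
  k4 = f(0.860000, -3.714951) = -8.161936
  w ← -1.443867 + (0.43/6)·(k1 + 2k2 + 2k3 + k4) = -3.667386
w(0.86) ≈ -3.6674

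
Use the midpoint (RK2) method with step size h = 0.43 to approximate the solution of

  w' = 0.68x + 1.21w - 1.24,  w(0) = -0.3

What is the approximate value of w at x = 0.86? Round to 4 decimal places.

-2.2813

Midpoint: k1 = f(x_n, w_n); k2 = f(x_n + h/2, w_n + (h/2)·k1); w_{n+1} = w_n + h·k2.
x=0.000000, w=-0.300000:
  k1 = f(0.000000, -0.300000) = -1.603000
  k2 = f(0.215000, -0.644645) = -1.873820
  w ← -0.300000 + 0.43·(-1.873820) = -1.105743
x=0.430000, w=-1.105743:
  k1 = f(0.430000, -1.105743) = -2.285549
  k2 = f(0.645000, -1.597136) = -2.733934
  w ← -1.105743 + 0.43·(-2.733934) = -2.281335
w(0.86) ≈ -2.2813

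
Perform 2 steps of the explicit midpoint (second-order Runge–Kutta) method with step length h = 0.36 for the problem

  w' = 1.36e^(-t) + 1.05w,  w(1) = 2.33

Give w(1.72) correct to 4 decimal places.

Midpoint: k1 = f(t_n, w_n); k2 = f(t_n + h/2, w_n + (h/2)·k1); w_{n+1} = w_n + h·k2.
t=1.000000, w=2.330000:
  k1 = f(1.000000, 2.330000) = 2.946816
  k2 = f(1.180000, 2.860427) = 3.421347
  w ← 2.330000 + 0.36·3.421347 = 3.561685
t=1.360000, w=3.561685:
  k1 = f(1.360000, 3.561685) = 4.088828
  k2 = f(1.540000, 4.297674) = 4.804116
  w ← 3.561685 + 0.36·4.804116 = 5.291167
w(1.72) ≈ 5.2912

5.2912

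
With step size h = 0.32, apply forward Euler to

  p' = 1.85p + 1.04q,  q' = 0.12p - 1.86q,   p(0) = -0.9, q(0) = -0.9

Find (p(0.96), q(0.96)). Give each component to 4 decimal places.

Euler on (p,q): p_{n+1} = p_n + h·p', q_{n+1} = q_n + h·q'.
0.000000: (-0.900000, -0.900000); f=(-2.601000, 1.566000) → (-1.732320, -0.398880)
0.320000: (-1.732320, -0.398880); f=(-3.619627, 0.534038) → (-2.890601, -0.227988)
0.640000: (-2.890601, -0.227988); f=(-5.584719, 0.077185) → (-4.677711, -0.203288)
(p(0.96), q(0.96)) ≈ (-4.6777, -0.2033)

-4.6777, -0.2033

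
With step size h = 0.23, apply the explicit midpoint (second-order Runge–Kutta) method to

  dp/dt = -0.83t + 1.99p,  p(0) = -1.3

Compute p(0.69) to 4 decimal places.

-5.2606

Midpoint: k1 = f(t_n, p_n); k2 = f(t_n + h/2, p_n + (h/2)·k1); p_{n+1} = p_n + h·k2.
t=0.000000, p=-1.300000:
  k1 = f(0.000000, -1.300000) = -2.587000
  k2 = f(0.115000, -1.597505) = -3.274485
  p ← -1.300000 + 0.23·(-3.274485) = -2.053132
t=0.230000, p=-2.053132:
  k1 = f(0.230000, -2.053132) = -4.276632
  k2 = f(0.345000, -2.544944) = -5.350789
  p ← -2.053132 + 0.23·(-5.350789) = -3.283813
t=0.460000, p=-3.283813:
  k1 = f(0.460000, -3.283813) = -6.916588
  k2 = f(0.575000, -4.079221) = -8.594899
  p ← -3.283813 + 0.23·(-8.594899) = -5.260640
p(0.69) ≈ -5.2606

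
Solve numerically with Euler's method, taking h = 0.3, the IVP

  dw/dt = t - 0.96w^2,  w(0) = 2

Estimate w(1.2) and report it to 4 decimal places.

0.8620

Euler: w_{n+1} = w_n + h·f(t_n, w_n).
t=0.000000, w=2.000000: f=-3.840000 → w ← 2.000000 + 0.3·(-3.840000) = 0.848000
t=0.300000, w=0.848000: f=-0.390340 → w ← 0.848000 + 0.3·(-0.390340) = 0.730898
t=0.600000, w=0.730898: f=0.087157 → w ← 0.730898 + 0.3·0.087157 = 0.757045
t=0.900000, w=0.757045: f=0.349808 → w ← 0.757045 + 0.3·0.349808 = 0.861987
w(1.2) ≈ 0.8620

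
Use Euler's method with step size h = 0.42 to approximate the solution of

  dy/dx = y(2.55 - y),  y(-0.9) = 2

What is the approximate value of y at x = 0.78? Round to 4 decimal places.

2.5500

Euler: y_{n+1} = y_n + h·f(x_n, y_n).
x=-0.900000, y=2.000000: f=1.100000 → y ← 2.000000 + 0.42·1.100000 = 2.462000
x=-0.480000, y=2.462000: f=0.216656 → y ← 2.462000 + 0.42·0.216656 = 2.552996
x=-0.060000, y=2.552996: f=-0.007648 → y ← 2.552996 + 0.42·(-0.007648) = 2.549784
x=0.360000, y=2.549784: f=0.000552 → y ← 2.549784 + 0.42·0.000552 = 2.550015
y(0.78) ≈ 2.5500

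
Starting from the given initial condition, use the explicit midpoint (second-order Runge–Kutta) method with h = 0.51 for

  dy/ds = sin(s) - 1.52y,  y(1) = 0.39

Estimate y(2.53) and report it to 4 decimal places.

0.5142

Midpoint: k1 = f(s_n, y_n); k2 = f(s_n + h/2, y_n + (h/2)·k1); y_{n+1} = y_n + h·k2.
s=1.000000, y=0.390000:
  k1 = f(1.000000, 0.390000) = 0.248671
  k2 = f(1.255000, 0.453411) = 0.261364
  y ← 0.390000 + 0.51·0.261364 = 0.523296
s=1.510000, y=0.523296:
  k1 = f(1.510000, 0.523296) = 0.202743
  k2 = f(1.765000, 0.574995) = 0.107209
  y ← 0.523296 + 0.51·0.107209 = 0.577972
s=2.020000, y=0.577972:
  k1 = f(2.020000, 0.577972) = 0.022275
  k2 = f(2.275000, 0.583653) = -0.125025
  y ← 0.577972 + 0.51·(-0.125025) = 0.514210
y(2.53) ≈ 0.5142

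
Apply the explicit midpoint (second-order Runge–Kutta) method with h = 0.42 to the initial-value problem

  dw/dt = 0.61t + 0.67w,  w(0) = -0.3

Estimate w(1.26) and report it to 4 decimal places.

-0.0652

Midpoint: k1 = f(t_n, w_n); k2 = f(t_n + h/2, w_n + (h/2)·k1); w_{n+1} = w_n + h·k2.
t=0.000000, w=-0.300000:
  k1 = f(0.000000, -0.300000) = -0.201000
  k2 = f(0.210000, -0.342210) = -0.101181
  w ← -0.300000 + 0.42·(-0.101181) = -0.342496
t=0.420000, w=-0.342496:
  k1 = f(0.420000, -0.342496) = 0.026728
  k2 = f(0.630000, -0.336883) = 0.158588
  w ← -0.342496 + 0.42·0.158588 = -0.275889
t=0.840000, w=-0.275889:
  k1 = f(0.840000, -0.275889) = 0.327555
  k2 = f(1.050000, -0.207102) = 0.501741
  w ← -0.275889 + 0.42·0.501741 = -0.065157
w(1.26) ≈ -0.0652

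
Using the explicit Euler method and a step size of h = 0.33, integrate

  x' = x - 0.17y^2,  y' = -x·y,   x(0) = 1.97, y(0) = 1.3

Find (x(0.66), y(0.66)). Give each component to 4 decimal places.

Euler on (x,y): x_{n+1} = x_n + h·x', y_{n+1} = y_n + h·y'.
0.000000: (1.970000, 1.300000); f=(1.682700, -2.561000) → (2.525291, 0.454870)
0.330000: (2.525291, 0.454870); f=(2.490117, -1.148679) → (3.347030, 0.075806)
(x(0.66), y(0.66)) ≈ (3.3470, 0.0758)

3.3470, 0.0758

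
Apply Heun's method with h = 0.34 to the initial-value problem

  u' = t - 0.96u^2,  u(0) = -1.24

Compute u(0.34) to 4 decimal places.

-1.9283

Heun: k1 = f(t_n, u_n); k2 = f(t_n + h, u_n + h·k1); u_{n+1} = u_n + (h/2)·(k1 + k2).
t=0.000000, u=-1.240000:
  k1 = f(0.000000, -1.240000) = -1.476096
  k2 = f(0.340000, -1.741873) = -2.572755
  u ← -1.240000 + (0.34/2)·(-1.476096 + (-2.572755)) = -1.928305
u(0.34) ≈ -1.9283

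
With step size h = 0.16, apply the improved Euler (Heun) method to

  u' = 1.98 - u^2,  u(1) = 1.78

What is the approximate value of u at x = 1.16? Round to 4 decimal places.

1.6411

Heun: k1 = f(x_n, u_n); k2 = f(x_n + h, u_n + h·k1); u_{n+1} = u_n + (h/2)·(k1 + k2).
x=1.000000, u=1.780000:
  k1 = f(1.000000, 1.780000) = -1.188400
  k2 = f(1.160000, 1.589856) = -0.547642
  u ← 1.780000 + (0.16/2)·(-1.188400 + (-0.547642)) = 1.641117
u(1.16) ≈ 1.6411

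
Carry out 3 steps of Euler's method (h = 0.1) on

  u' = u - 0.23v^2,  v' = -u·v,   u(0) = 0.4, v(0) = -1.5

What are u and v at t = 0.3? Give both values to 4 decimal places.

0.3733, -1.3316

Euler on (u,v): u_{n+1} = u_n + h·u', v_{n+1} = v_n + h·v'.
0.000000: (0.400000, -1.500000); f=(-0.117500, 0.600000) → (0.388250, -1.440000)
0.100000: (0.388250, -1.440000); f=(-0.088678, 0.559080) → (0.379382, -1.384092)
0.200000: (0.379382, -1.384092); f=(-0.061231, 0.525100) → (0.373259, -1.331582)
(u(0.3), v(0.3)) ≈ (0.3733, -1.3316)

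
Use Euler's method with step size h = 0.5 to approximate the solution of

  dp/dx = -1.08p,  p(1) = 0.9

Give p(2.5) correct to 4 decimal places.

Euler: p_{n+1} = p_n + h·f(x_n, p_n).
x=1.000000, p=0.900000: f=-0.972000 → p ← 0.900000 + 0.5·(-0.972000) = 0.414000
x=1.500000, p=0.414000: f=-0.447120 → p ← 0.414000 + 0.5·(-0.447120) = 0.190440
x=2.000000, p=0.190440: f=-0.205675 → p ← 0.190440 + 0.5·(-0.205675) = 0.087602
p(2.5) ≈ 0.0876

0.0876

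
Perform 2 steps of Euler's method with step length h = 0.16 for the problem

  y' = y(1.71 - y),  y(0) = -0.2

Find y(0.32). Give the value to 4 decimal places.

Euler: y_{n+1} = y_n + h·f(t_n, y_n).
t=0.000000, y=-0.200000: f=-0.382000 → y ← -0.200000 + 0.16·(-0.382000) = -0.261120
t=0.160000, y=-0.261120: f=-0.514699 → y ← -0.261120 + 0.16·(-0.514699) = -0.343472
y(0.32) ≈ -0.3435

-0.3435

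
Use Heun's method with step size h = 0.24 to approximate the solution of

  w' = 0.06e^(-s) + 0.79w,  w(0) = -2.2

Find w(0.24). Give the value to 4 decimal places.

Heun: k1 = f(s_n, w_n); k2 = f(s_n + h, w_n + h·k1); w_{n+1} = w_n + (h/2)·(k1 + k2).
s=0.000000, w=-2.200000:
  k1 = f(0.000000, -2.200000) = -1.678000
  k2 = f(0.240000, -2.602720) = -2.008951
  w ← -2.200000 + (0.24/2)·(-1.678000 + (-2.008951)) = -2.642434
w(0.24) ≈ -2.6424

-2.6424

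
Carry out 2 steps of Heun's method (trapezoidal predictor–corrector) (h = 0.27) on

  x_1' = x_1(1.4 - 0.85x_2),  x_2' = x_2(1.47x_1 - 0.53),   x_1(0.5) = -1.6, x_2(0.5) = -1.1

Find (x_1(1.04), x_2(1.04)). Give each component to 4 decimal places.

-4.0445, -0.3034

Heun on (x_1,x_2): k1 = f(s_n, state_n); k2 = f(s_n + h, state_n + h·k1); state_{n+1} = state_n + (h/2)·(k1 + k2).
0.500000: (-1.600000, -1.100000)
  k1 = (-3.736000, 3.170200)
  predictor → (-2.608720, -0.244046)
  k2 = (-4.193359, 1.065216)
  → (-2.670463, -0.528219)
0.770000: (-2.670463, -0.528219)
  k1 = (-4.937649, 2.353522)
  predictor → (-4.003629, 0.107232)
  k2 = (-5.240160, -0.687930)
  → (-4.044468, -0.303364)
(x_1(1.04), x_2(1.04)) ≈ (-4.0445, -0.3034)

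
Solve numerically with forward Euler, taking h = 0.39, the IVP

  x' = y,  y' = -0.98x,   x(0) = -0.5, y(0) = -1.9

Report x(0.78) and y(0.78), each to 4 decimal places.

Euler on (x,y): x_{n+1} = x_n + h·x', y_{n+1} = y_n + h·y'.
0.000000: (-0.500000, -1.900000); f=(-1.900000, 0.490000) → (-1.241000, -1.708900)
0.390000: (-1.241000, -1.708900); f=(-1.708900, 1.216180) → (-1.907471, -1.234590)
(x(0.78), y(0.78)) ≈ (-1.9075, -1.2346)

-1.9075, -1.2346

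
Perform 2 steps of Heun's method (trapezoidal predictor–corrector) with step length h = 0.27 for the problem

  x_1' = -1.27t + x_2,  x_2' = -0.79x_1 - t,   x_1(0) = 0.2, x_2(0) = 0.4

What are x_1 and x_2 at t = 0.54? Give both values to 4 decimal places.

Heun on (x_1,x_2): k1 = f(t_n, state_n); k2 = f(t_n + h, state_n + h·k1); state_{n+1} = state_n + (h/2)·(k1 + k2).
0.000000: (0.200000, 0.400000)
  k1 = (0.400000, -0.158000)
  predictor → (0.308000, 0.357340)
  k2 = (0.014440, -0.513320)
  → (0.255949, 0.309372)
0.270000: (0.255949, 0.309372)
  k1 = (-0.033528, -0.472200)
  predictor → (0.246897, 0.181878)
  k2 = (-0.503922, -0.735048)
  → (0.183394, 0.146393)
(x_1(0.54), x_2(0.54)) ≈ (0.1834, 0.1464)

0.1834, 0.1464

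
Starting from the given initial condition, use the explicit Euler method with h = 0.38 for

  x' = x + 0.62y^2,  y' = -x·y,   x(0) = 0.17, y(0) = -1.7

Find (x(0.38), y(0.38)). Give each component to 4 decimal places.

Euler on (x,y): x_{n+1} = x_n + h·x', y_{n+1} = y_n + h·y'.
0.000000: (0.170000, -1.700000); f=(1.961800, 0.289000) → (0.915484, -1.590180)
(x(0.38), y(0.38)) ≈ (0.9155, -1.5902)

0.9155, -1.5902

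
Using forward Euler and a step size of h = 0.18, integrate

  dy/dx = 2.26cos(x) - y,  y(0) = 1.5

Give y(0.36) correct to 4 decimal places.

Euler: y_{n+1} = y_n + h·f(x_n, y_n).
x=0.000000, y=1.500000: f=0.760000 → y ← 1.500000 + 0.18·0.760000 = 1.636800
x=0.180000, y=1.636800: f=0.586687 → y ← 1.636800 + 0.18·0.586687 = 1.742404
y(0.36) ≈ 1.7424

1.7424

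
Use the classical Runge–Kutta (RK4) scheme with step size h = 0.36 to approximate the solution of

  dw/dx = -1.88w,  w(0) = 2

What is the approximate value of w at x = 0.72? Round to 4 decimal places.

0.5188

RK4: k1 = f(x_n, w_n); k2 = f(x_n + h/2, w_n + (h/2)·k1); k3 = f(x_n + h/2, w_n + (h/2)·k2); k4 = f(x_n + h, w_n + h·k3); w_{n+1} = w_n + (h/6)·(k1 + 2k2 + 2k3 + k4).
x=0.000000, w=2.000000:
  k1 = f(0.000000, 2.000000) = -3.760000
  k2 = f(0.180000, 1.323200) = -2.487616
  k3 = f(0.180000, 1.552229) = -2.918191
  k4 = f(0.360000, 0.949451) = -1.784969
  w ← 2.000000 + (0.36/6)·(k1 + 2k2 + 2k3 + k4) = 1.018605
x=0.360000, w=1.018605:
  k1 = f(0.360000, 1.018605) = -1.914978
  k2 = f(0.540000, 0.673909) = -1.266949
  k3 = f(0.540000, 0.790554) = -1.486242
  k4 = f(0.720000, 0.483558) = -0.909089
  w ← 1.018605 + (0.36/6)·(k1 + 2k2 + 2k3 + k4) = 0.518778
w(0.72) ≈ 0.5188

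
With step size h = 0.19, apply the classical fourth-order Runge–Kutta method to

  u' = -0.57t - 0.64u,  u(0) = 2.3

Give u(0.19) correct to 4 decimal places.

RK4: k1 = f(t_n, u_n); k2 = f(t_n + h/2, u_n + (h/2)·k1); k3 = f(t_n + h/2, u_n + (h/2)·k2); k4 = f(t_n + h, u_n + h·k3); u_{n+1} = u_n + (h/6)·(k1 + 2k2 + 2k3 + k4).
t=0.000000, u=2.300000:
  k1 = f(0.000000, 2.300000) = -1.472000
  k2 = f(0.095000, 2.160160) = -1.436652
  k3 = f(0.095000, 2.163518) = -1.438802
  k4 = f(0.190000, 2.026628) = -1.405342
  u ← 2.300000 + (0.19/6)·(k1 + 2k2 + 2k3 + k4) = 2.026772
u(0.19) ≈ 2.0268

2.0268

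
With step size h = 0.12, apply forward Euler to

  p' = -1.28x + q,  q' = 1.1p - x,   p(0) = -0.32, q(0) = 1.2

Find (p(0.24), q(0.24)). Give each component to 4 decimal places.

Euler on (p,q): p_{n+1} = p_n + h·p', q_{n+1} = q_n + h·q'.
0.000000: (-0.320000, 1.200000); f=(1.200000, -0.352000) → (-0.176000, 1.157760)
0.120000: (-0.176000, 1.157760); f=(1.004160, -0.313600) → (-0.055501, 1.120128)
(p(0.24), q(0.24)) ≈ (-0.0555, 1.1201)

-0.0555, 1.1201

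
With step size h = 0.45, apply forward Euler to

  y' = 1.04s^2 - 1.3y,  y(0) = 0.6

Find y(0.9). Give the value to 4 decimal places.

Euler: y_{n+1} = y_n + h·f(s_n, y_n).
s=0.000000, y=0.600000: f=-0.780000 → y ← 0.600000 + 0.45·(-0.780000) = 0.249000
s=0.450000, y=0.249000: f=-0.113100 → y ← 0.249000 + 0.45·(-0.113100) = 0.198105
y(0.9) ≈ 0.1981

0.1981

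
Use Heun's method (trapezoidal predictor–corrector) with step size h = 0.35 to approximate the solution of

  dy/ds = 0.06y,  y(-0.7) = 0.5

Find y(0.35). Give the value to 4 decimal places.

Heun: k1 = f(s_n, y_n); k2 = f(s_n + h, y_n + h·k1); y_{n+1} = y_n + (h/2)·(k1 + k2).
s=-0.700000, y=0.500000:
  k1 = f(-0.700000, 0.500000) = 0.030000
  k2 = f(-0.350000, 0.510500) = 0.030630
  y ← 0.500000 + (0.35/2)·(0.030000 + 0.030630) = 0.510610
s=-0.350000, y=0.510610:
  k1 = f(-0.350000, 0.510610) = 0.030637
  k2 = f(0.000000, 0.521333) = 0.031280
  y ← 0.510610 + (0.35/2)·(0.030637 + 0.031280) = 0.521446
s=0.000000, y=0.521446:
  k1 = f(0.000000, 0.521446) = 0.031287
  k2 = f(0.350000, 0.532396) = 0.031944
  y ← 0.521446 + (0.35/2)·(0.031287 + 0.031944) = 0.532511
y(0.35) ≈ 0.5325

0.5325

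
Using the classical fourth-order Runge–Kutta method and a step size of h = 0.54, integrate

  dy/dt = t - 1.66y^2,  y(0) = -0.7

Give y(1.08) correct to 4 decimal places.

RK4: k1 = f(t_n, y_n); k2 = f(t_n + h/2, y_n + (h/2)·k1); k3 = f(t_n + h/2, y_n + (h/2)·k2); k4 = f(t_n + h, y_n + h·k3); y_{n+1} = y_n + (h/6)·(k1 + 2k2 + 2k3 + k4).
t=0.000000, y=-0.700000:
  k1 = f(0.000000, -0.700000) = -0.813400
  k2 = f(0.270000, -0.919618) = -1.133857
  k3 = f(0.270000, -1.006142) = -1.410452
  k4 = f(0.540000, -1.461644) = -3.006431
  y ← -0.700000 + (0.54/6)·(k1 + 2k2 + 2k3 + k4) = -1.501761
t=0.540000, y=-1.501761:
  k1 = f(0.540000, -1.501761) = -3.203773
  k2 = f(0.810000, -2.366779) = -8.488729
  k3 = f(0.810000, -3.793717) = -23.081203
  k4 = f(1.080000, -13.965610) = -322.683517
  y ← -1.501761 + (0.54/6)·(k1 + 2k2 + 2k3 + k4) = -36.514204
y(1.08) ≈ -36.5142

-36.5142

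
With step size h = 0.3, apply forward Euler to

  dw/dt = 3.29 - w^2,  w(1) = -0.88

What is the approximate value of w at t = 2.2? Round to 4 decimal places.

1.8198

Euler: w_{n+1} = w_n + h·f(t_n, w_n).
t=1.000000, w=-0.880000: f=2.515600 → w ← -0.880000 + 0.3·2.515600 = -0.125320
t=1.300000, w=-0.125320: f=3.274295 → w ← -0.125320 + 0.3·3.274295 = 0.856968
t=1.600000, w=0.856968: f=2.555605 → w ← 0.856968 + 0.3·2.555605 = 1.623650
t=1.900000, w=1.623650: f=0.653761 → w ← 1.623650 + 0.3·0.653761 = 1.819778
w(2.2) ≈ 1.8198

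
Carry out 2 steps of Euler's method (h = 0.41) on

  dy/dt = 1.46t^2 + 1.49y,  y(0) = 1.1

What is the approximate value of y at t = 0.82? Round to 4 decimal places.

2.9551

Euler: y_{n+1} = y_n + h·f(t_n, y_n).
t=0.000000, y=1.100000: f=1.639000 → y ← 1.100000 + 0.41·1.639000 = 1.771990
t=0.410000, y=1.771990: f=2.885691 → y ← 1.771990 + 0.41·2.885691 = 2.955123
y(0.82) ≈ 2.9551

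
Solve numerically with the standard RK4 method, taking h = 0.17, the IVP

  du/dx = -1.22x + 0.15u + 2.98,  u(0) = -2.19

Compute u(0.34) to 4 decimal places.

-1.3368

RK4: k1 = f(x_n, u_n); k2 = f(x_n + h/2, u_n + (h/2)·k1); k3 = f(x_n + h/2, u_n + (h/2)·k2); k4 = f(x_n + h, u_n + h·k3); u_{n+1} = u_n + (h/6)·(k1 + 2k2 + 2k3 + k4).
x=0.000000, u=-2.190000:
  k1 = f(0.000000, -2.190000) = 2.651500
  k2 = f(0.085000, -1.964622) = 2.581607
  k3 = f(0.085000, -1.970563) = 2.580715
  k4 = f(0.170000, -1.751278) = 2.509908
  u ← -2.190000 + (0.17/6)·(k1 + 2k2 + 2k3 + k4) = -1.751229
x=0.170000, u=-1.751229:
  k1 = f(0.170000, -1.751229) = 2.509916
  k2 = f(0.255000, -1.537886) = 2.438217
  k3 = f(0.255000, -1.543980) = 2.437303
  k4 = f(0.340000, -1.336887) = 2.364667
  u ← -1.751229 + (0.17/6)·(k1 + 2k2 + 2k3 + k4) = -1.336836
u(0.34) ≈ -1.3368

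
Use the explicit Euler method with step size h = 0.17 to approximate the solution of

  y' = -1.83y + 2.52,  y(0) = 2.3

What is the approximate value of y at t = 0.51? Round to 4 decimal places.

1.6788

Euler: y_{n+1} = y_n + h·f(t_n, y_n).
t=0.000000, y=2.300000: f=-1.689000 → y ← 2.300000 + 0.17·(-1.689000) = 2.012870
t=0.170000, y=2.012870: f=-1.163552 → y ← 2.012870 + 0.17·(-1.163552) = 1.815066
t=0.340000, y=1.815066: f=-0.801571 → y ← 1.815066 + 0.17·(-0.801571) = 1.678799
y(0.51) ≈ 1.6788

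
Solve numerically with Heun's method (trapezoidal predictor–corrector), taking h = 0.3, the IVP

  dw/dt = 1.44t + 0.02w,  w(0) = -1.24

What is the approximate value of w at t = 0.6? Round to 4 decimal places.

-0.9950

Heun: k1 = f(t_n, w_n); k2 = f(t_n + h, w_n + h·k1); w_{n+1} = w_n + (h/2)·(k1 + k2).
t=0.000000, w=-1.240000:
  k1 = f(0.000000, -1.240000) = -0.024800
  k2 = f(0.300000, -1.247440) = 0.407051
  w ← -1.240000 + (0.3/2)·(-0.024800 + 0.407051) = -1.182662
t=0.300000, w=-1.182662:
  k1 = f(0.300000, -1.182662) = 0.408347
  k2 = f(0.600000, -1.060158) = 0.842797
  w ← -1.182662 + (0.3/2)·(0.408347 + 0.842797) = -0.994991
w(0.6) ≈ -0.9950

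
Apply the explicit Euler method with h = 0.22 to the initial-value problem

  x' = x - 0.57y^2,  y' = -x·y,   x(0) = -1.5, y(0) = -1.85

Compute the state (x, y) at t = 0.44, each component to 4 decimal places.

-3.5154, -3.6834

Euler on (x,y): x_{n+1} = x_n + h·x', y_{n+1} = y_n + h·y'.
0.000000: (-1.500000, -1.850000); f=(-3.450825, -2.775000) → (-2.259181, -2.460500)
0.220000: (-2.259181, -2.460500); f=(-5.709996, -5.558716) → (-3.515381, -3.683418)
(x(0.44), y(0.44)) ≈ (-3.5154, -3.6834)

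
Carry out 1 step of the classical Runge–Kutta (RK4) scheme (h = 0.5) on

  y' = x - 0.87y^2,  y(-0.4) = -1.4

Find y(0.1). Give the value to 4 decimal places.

RK4: k1 = f(x_n, y_n); k2 = f(x_n + h/2, y_n + (h/2)·k1); k3 = f(x_n + h/2, y_n + (h/2)·k2); k4 = f(x_n + h, y_n + h·k3); y_{n+1} = y_n + (h/6)·(k1 + 2k2 + 2k3 + k4).
x=-0.400000, y=-1.400000:
  k1 = f(-0.400000, -1.400000) = -2.105200
  k2 = f(-0.150000, -1.926300) = -3.378250
  k3 = f(-0.150000, -2.244562) = -4.533112
  k4 = f(0.100000, -3.666556) = -11.595962
  y ← -1.400000 + (0.5/6)·(k1 + 2k2 + 2k3 + k4) = -3.860324
y(0.1) ≈ -3.8603

-3.8603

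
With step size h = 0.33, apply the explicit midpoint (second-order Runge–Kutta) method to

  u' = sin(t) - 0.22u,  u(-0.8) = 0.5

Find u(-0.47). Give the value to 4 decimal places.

0.2779

Midpoint: k1 = f(t_n, u_n); k2 = f(t_n + h/2, u_n + (h/2)·k1); u_{n+1} = u_n + h·k2.
t=-0.800000, u=0.500000:
  k1 = f(-0.800000, 0.500000) = -0.827356
  k2 = f(-0.635000, 0.363486) = -0.673144
  u ← 0.500000 + 0.33·(-0.673144) = 0.277862
u(-0.47) ≈ 0.2779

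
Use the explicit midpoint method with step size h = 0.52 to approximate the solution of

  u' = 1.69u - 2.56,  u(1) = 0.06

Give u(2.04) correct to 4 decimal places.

-5.9483

Midpoint: k1 = f(x_n, u_n); k2 = f(x_n + h/2, u_n + (h/2)·k1); u_{n+1} = u_n + h·k2.
x=1.000000, u=0.060000:
  k1 = f(1.000000, 0.060000) = -2.458600
  k2 = f(1.260000, -0.579236) = -3.538909
  u ← 0.060000 + 0.52·(-3.538909) = -1.780233
x=1.520000, u=-1.780233:
  k1 = f(1.520000, -1.780233) = -5.568593
  k2 = f(1.780000, -3.228067) = -8.015433
  u ← -1.780233 + 0.52·(-8.015433) = -5.948258
u(2.04) ≈ -5.9483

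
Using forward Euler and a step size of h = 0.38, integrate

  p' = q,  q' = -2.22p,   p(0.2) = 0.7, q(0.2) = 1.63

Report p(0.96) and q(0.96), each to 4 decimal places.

1.7144, -0.0736

Euler on (p,q): p_{n+1} = p_n + h·p', q_{n+1} = q_n + h·q'.
0.200000: (0.700000, 1.630000); f=(1.630000, -1.554000) → (1.319400, 1.039480)
0.580000: (1.319400, 1.039480); f=(1.039480, -2.929068) → (1.714402, -0.073566)
(p(0.96), q(0.96)) ≈ (1.7144, -0.0736)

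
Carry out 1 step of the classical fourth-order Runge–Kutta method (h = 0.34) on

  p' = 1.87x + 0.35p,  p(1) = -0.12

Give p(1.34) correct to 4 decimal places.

RK4: k1 = f(x_n, p_n); k2 = f(x_n + h/2, p_n + (h/2)·k1); k3 = f(x_n + h/2, p_n + (h/2)·k2); k4 = f(x_n + h, p_n + h·k3); p_{n+1} = p_n + (h/6)·(k1 + 2k2 + 2k3 + k4).
x=1.000000, p=-0.120000:
  k1 = f(1.000000, -0.120000) = 1.828000
  k2 = f(1.170000, 0.190760) = 2.254666
  k3 = f(1.170000, 0.263293) = 2.280053
  k4 = f(1.340000, 0.655218) = 2.735126
  p ← -0.120000 + (0.34/6)·(k1 + 2k2 + 2k3 + k4) = 0.652512
p(1.34) ≈ 0.6525

0.6525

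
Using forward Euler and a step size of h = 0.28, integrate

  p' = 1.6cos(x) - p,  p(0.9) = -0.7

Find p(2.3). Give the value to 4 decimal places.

Euler: p_{n+1} = p_n + h·f(x_n, p_n).
x=0.900000, p=-0.700000: f=1.694576 → p ← -0.700000 + 0.28·1.694576 = -0.225519
x=1.180000, p=-0.225519: f=0.834998 → p ← -0.225519 + 0.28·0.834998 = 0.008281
x=1.460000, p=0.008281: f=0.168631 → p ← 0.008281 + 0.28·0.168631 = 0.055497
x=1.740000, p=0.055497: f=-0.324933 → p ← 0.055497 + 0.28·(-0.324933) = -0.035484
x=2.020000, p=-0.035484: f=-0.659313 → p ← -0.035484 + 0.28·(-0.659313) = -0.220092
p(2.3) ≈ -0.2201

-0.2201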